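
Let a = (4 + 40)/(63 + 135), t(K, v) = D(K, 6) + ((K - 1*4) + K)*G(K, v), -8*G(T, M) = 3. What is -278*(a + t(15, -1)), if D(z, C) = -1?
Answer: 52681/18 ≈ 2926.7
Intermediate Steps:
G(T, M) = -3/8 (G(T, M) = -⅛*3 = -3/8)
t(K, v) = ½ - 3*K/4 (t(K, v) = -1 + ((K - 1*4) + K)*(-3/8) = -1 + ((K - 4) + K)*(-3/8) = -1 + ((-4 + K) + K)*(-3/8) = -1 + (-4 + 2*K)*(-3/8) = -1 + (3/2 - 3*K/4) = ½ - 3*K/4)
a = 2/9 (a = 44/198 = 44*(1/198) = 2/9 ≈ 0.22222)
-278*(a + t(15, -1)) = -278*(2/9 + (½ - ¾*15)) = -278*(2/9 + (½ - 45/4)) = -278*(2/9 - 43/4) = -278*(-379/36) = 52681/18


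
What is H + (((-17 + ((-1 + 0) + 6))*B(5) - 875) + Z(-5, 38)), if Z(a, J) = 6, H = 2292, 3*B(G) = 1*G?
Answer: 1403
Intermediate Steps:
B(G) = G/3 (B(G) = (1*G)/3 = G/3)
H + (((-17 + ((-1 + 0) + 6))*B(5) - 875) + Z(-5, 38)) = 2292 + (((-17 + ((-1 + 0) + 6))*((⅓)*5) - 875) + 6) = 2292 + (((-17 + (-1 + 6))*(5/3) - 875) + 6) = 2292 + (((-17 + 5)*(5/3) - 875) + 6) = 2292 + ((-12*5/3 - 875) + 6) = 2292 + ((-20 - 875) + 6) = 2292 + (-895 + 6) = 2292 - 889 = 1403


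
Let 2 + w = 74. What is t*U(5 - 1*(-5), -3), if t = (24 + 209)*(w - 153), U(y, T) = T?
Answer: 56619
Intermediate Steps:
w = 72 (w = -2 + 74 = 72)
t = -18873 (t = (24 + 209)*(72 - 153) = 233*(-81) = -18873)
t*U(5 - 1*(-5), -3) = -18873*(-3) = 56619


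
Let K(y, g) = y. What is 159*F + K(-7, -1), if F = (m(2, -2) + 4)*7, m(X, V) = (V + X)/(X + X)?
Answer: 4445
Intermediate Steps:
m(X, V) = (V + X)/(2*X) (m(X, V) = (V + X)/((2*X)) = (V + X)*(1/(2*X)) = (V + X)/(2*X))
F = 28 (F = ((½)*(-2 + 2)/2 + 4)*7 = ((½)*(½)*0 + 4)*7 = (0 + 4)*7 = 4*7 = 28)
159*F + K(-7, -1) = 159*28 - 7 = 4452 - 7 = 4445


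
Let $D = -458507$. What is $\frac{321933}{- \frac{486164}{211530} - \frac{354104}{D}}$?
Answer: $- \frac{15611816601788715}{74002989014} \approx -2.1096 \cdot 10^{5}$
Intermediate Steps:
$\frac{321933}{- \frac{486164}{211530} - \frac{354104}{D}} = \frac{321933}{- \frac{486164}{211530} - \frac{354104}{-458507}} = \frac{321933}{\left(-486164\right) \frac{1}{211530} - - \frac{354104}{458507}} = \frac{321933}{- \frac{243082}{105765} + \frac{354104}{458507}} = \frac{321933}{- \frac{74002989014}{48493992855}} = 321933 \left(- \frac{48493992855}{74002989014}\right) = - \frac{15611816601788715}{74002989014}$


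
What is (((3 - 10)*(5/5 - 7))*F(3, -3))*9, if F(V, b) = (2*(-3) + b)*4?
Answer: -13608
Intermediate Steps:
F(V, b) = -24 + 4*b (F(V, b) = (-6 + b)*4 = -24 + 4*b)
(((3 - 10)*(5/5 - 7))*F(3, -3))*9 = (((3 - 10)*(5/5 - 7))*(-24 + 4*(-3)))*9 = ((-7*(5*(⅕) - 7))*(-24 - 12))*9 = (-7*(1 - 7)*(-36))*9 = (-7*(-6)*(-36))*9 = (42*(-36))*9 = -1512*9 = -13608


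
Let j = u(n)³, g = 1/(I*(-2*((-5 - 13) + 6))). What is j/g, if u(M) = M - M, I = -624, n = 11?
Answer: 0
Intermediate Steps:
g = -1/14976 (g = 1/(-(-1248)*((-5 - 13) + 6)) = 1/(-(-1248)*(-18 + 6)) = 1/(-(-1248)*(-12)) = 1/(-624*24) = 1/(-14976) = -1/14976 ≈ -6.6774e-5)
u(M) = 0
j = 0 (j = 0³ = 0)
j/g = 0/(-1/14976) = 0*(-14976) = 0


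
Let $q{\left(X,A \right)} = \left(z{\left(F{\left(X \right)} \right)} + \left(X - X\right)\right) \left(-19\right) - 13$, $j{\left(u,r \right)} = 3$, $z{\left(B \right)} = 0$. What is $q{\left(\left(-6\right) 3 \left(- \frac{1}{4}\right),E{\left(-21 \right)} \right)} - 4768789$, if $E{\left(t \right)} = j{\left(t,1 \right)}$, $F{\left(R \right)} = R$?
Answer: $-4768802$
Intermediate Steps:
$E{\left(t \right)} = 3$
$q{\left(X,A \right)} = -13$ ($q{\left(X,A \right)} = \left(0 + \left(X - X\right)\right) \left(-19\right) - 13 = \left(0 + 0\right) \left(-19\right) - 13 = 0 \left(-19\right) - 13 = 0 - 13 = -13$)
$q{\left(\left(-6\right) 3 \left(- \frac{1}{4}\right),E{\left(-21 \right)} \right)} - 4768789 = -13 - 4768789 = -4768802$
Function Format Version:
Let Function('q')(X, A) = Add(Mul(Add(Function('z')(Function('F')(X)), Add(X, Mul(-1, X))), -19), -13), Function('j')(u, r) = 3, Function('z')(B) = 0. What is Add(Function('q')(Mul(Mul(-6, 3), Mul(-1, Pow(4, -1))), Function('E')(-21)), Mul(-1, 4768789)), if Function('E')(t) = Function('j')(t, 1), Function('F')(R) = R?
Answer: -4768802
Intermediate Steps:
Function('E')(t) = 3
Function('q')(X, A) = -13 (Function('q')(X, A) = Add(Mul(Add(0, Add(X, Mul(-1, X))), -19), -13) = Add(Mul(Add(0, 0), -19), -13) = Add(Mul(0, -19), -13) = Add(0, -13) = -13)
Add(Function('q')(Mul(Mul(-6, 3), Mul(-1, Pow(4, -1))), Function('E')(-21)), Mul(-1, 4768789)) = Add(-13, Mul(-1, 4768789)) = Add(-13, -4768789) = -4768802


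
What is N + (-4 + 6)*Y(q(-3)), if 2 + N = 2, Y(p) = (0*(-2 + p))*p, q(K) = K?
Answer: 0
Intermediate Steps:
Y(p) = 0 (Y(p) = 0*p = 0)
N = 0 (N = -2 + 2 = 0)
N + (-4 + 6)*Y(q(-3)) = 0 + (-4 + 6)*0 = 0 + 2*0 = 0 + 0 = 0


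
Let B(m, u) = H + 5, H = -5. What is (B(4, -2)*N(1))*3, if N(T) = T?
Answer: 0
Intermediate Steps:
B(m, u) = 0 (B(m, u) = -5 + 5 = 0)
(B(4, -2)*N(1))*3 = (0*1)*3 = 0*3 = 0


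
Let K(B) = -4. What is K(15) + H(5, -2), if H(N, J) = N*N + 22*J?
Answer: -23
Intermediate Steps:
H(N, J) = N**2 + 22*J
K(15) + H(5, -2) = -4 + (5**2 + 22*(-2)) = -4 + (25 - 44) = -4 - 19 = -23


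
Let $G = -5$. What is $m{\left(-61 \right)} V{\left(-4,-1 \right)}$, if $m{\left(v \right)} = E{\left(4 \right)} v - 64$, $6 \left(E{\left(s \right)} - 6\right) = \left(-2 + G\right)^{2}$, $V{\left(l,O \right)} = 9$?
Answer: $- \frac{16707}{2} \approx -8353.5$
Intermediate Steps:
$E{\left(s \right)} = \frac{85}{6}$ ($E{\left(s \right)} = 6 + \frac{\left(-2 - 5\right)^{2}}{6} = 6 + \frac{\left(-7\right)^{2}}{6} = 6 + \frac{1}{6} \cdot 49 = 6 + \frac{49}{6} = \frac{85}{6}$)
$m{\left(v \right)} = -64 + \frac{85 v}{6}$ ($m{\left(v \right)} = \frac{85 v}{6} - 64 = -64 + \frac{85 v}{6}$)
$m{\left(-61 \right)} V{\left(-4,-1 \right)} = \left(-64 + \frac{85}{6} \left(-61\right)\right) 9 = \left(-64 - \frac{5185}{6}\right) 9 = \left(- \frac{5569}{6}\right) 9 = - \frac{16707}{2}$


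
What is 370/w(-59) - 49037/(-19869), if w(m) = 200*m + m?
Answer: 191392751/78542157 ≈ 2.4368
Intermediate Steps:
w(m) = 201*m
370/w(-59) - 49037/(-19869) = 370/((201*(-59))) - 49037/(-19869) = 370/(-11859) - 49037*(-1/19869) = 370*(-1/11859) + 49037/19869 = -370/11859 + 49037/19869 = 191392751/78542157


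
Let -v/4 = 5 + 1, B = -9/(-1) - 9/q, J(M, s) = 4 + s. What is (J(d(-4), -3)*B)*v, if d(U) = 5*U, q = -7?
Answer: -1728/7 ≈ -246.86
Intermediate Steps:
B = 72/7 (B = -9/(-1) - 9/(-7) = -9*(-1) - 9*(-⅐) = 9 + 9/7 = 72/7 ≈ 10.286)
v = -24 (v = -4*(5 + 1) = -4*6 = -24)
(J(d(-4), -3)*B)*v = ((4 - 3)*(72/7))*(-24) = (1*(72/7))*(-24) = (72/7)*(-24) = -1728/7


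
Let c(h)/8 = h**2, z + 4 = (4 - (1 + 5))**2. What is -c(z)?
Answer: 0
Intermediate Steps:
z = 0 (z = -4 + (4 - (1 + 5))**2 = -4 + (4 - 1*6)**2 = -4 + (4 - 6)**2 = -4 + (-2)**2 = -4 + 4 = 0)
c(h) = 8*h**2
-c(z) = -8*0**2 = -8*0 = -1*0 = 0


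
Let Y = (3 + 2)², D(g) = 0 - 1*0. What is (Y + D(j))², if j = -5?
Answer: 625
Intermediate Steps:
D(g) = 0 (D(g) = 0 + 0 = 0)
Y = 25 (Y = 5² = 25)
(Y + D(j))² = (25 + 0)² = 25² = 625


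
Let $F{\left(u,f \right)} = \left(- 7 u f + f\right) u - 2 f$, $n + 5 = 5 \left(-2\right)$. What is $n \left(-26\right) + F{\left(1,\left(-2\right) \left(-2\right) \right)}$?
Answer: $358$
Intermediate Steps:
$n = -15$ ($n = -5 + 5 \left(-2\right) = -5 - 10 = -15$)
$F{\left(u,f \right)} = - 2 f + u \left(f - 7 f u\right)$ ($F{\left(u,f \right)} = \left(- 7 f u + f\right) u - 2 f = \left(f - 7 f u\right) u - 2 f = u \left(f - 7 f u\right) - 2 f = - 2 f + u \left(f - 7 f u\right)$)
$n \left(-26\right) + F{\left(1,\left(-2\right) \left(-2\right) \right)} = \left(-15\right) \left(-26\right) + \left(-2\right) \left(-2\right) \left(-2 + 1 - 7 \cdot 1^{2}\right) = 390 + 4 \left(-2 + 1 - 7\right) = 390 + 4 \left(-8\right) = 390 - 32 = 358$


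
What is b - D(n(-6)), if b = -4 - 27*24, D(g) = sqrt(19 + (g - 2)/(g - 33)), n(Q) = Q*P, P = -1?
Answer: -652 - sqrt(1527)/9 ≈ -656.34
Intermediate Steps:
n(Q) = -Q (n(Q) = Q*(-1) = -Q)
D(g) = sqrt(19 + (-2 + g)/(-33 + g))
b = -652 (b = -4 - 648 = -652)
b - D(n(-6)) = -652 - sqrt((-629 + 20*(-1*(-6)))/(-33 - 1*(-6))) = -652 - sqrt((-629 + 20*6)/(-33 + 6)) = -652 - sqrt((-629 + 120)/(-27)) = -652 - sqrt(-1/27*(-509)) = -652 - sqrt(509/27) = -652 - sqrt(1527)/9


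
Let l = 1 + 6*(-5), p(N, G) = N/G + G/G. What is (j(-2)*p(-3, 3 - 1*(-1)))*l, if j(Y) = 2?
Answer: -29/2 ≈ -14.500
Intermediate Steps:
p(N, G) = 1 + N/G (p(N, G) = N/G + 1 = 1 + N/G)
l = -29 (l = 1 - 30 = -29)
(j(-2)*p(-3, 3 - 1*(-1)))*l = (2*(((3 - 1*(-1)) - 3)/(3 - 1*(-1))))*(-29) = (2*(((3 + 1) - 3)/(3 + 1)))*(-29) = (2*((4 - 3)/4))*(-29) = (2*((1/4)*1))*(-29) = (2*(1/4))*(-29) = (1/2)*(-29) = -29/2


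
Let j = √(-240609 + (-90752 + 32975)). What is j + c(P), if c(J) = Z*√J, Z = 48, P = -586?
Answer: I*(33*√274 + 48*√586) ≈ 1708.2*I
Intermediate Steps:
c(J) = 48*√J
j = 33*I*√274 (j = √(-240609 - 57777) = √(-298386) = 33*I*√274 ≈ 546.25*I)
j + c(P) = 33*I*√274 + 48*√(-586) = 33*I*√274 + 48*(I*√586) = 33*I*√274 + 48*I*√586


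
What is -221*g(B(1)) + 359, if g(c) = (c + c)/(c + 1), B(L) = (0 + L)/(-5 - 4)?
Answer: 1657/4 ≈ 414.25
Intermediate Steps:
B(L) = -L/9 (B(L) = L/(-9) = L*(-⅑) = -L/9)
g(c) = 2*c/(1 + c) (g(c) = (2*c)/(1 + c) = 2*c/(1 + c))
-221*g(B(1)) + 359 = -442*(-⅑*1)/(1 - ⅑*1) + 359 = -442*(-1)/(9*(1 - ⅑)) + 359 = -442*(-1)/(9*8/9) + 359 = -442*(-1)*9/(9*8) + 359 = -221*(-¼) + 359 = 221/4 + 359 = 1657/4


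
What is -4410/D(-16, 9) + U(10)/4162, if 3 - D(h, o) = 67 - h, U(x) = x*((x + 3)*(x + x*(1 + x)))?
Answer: 980121/16648 ≈ 58.873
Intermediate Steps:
U(x) = x*(3 + x)*(x + x*(1 + x)) (U(x) = x*((3 + x)*(x + x*(1 + x))) = x*(3 + x)*(x + x*(1 + x)))
D(h, o) = -64 + h (D(h, o) = 3 - (67 - h) = 3 + (-67 + h) = -64 + h)
-4410/D(-16, 9) + U(10)/4162 = -4410/(-64 - 16) + (10**2*(6 + 10**2 + 5*10))/4162 = -4410/(-80) + (100*(6 + 100 + 50))*(1/4162) = -4410*(-1/80) + (100*156)*(1/4162) = 441/8 + 15600*(1/4162) = 441/8 + 7800/2081 = 980121/16648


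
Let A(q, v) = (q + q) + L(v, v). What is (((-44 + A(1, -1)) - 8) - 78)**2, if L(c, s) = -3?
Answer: 17161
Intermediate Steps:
A(q, v) = -3 + 2*q (A(q, v) = (q + q) - 3 = 2*q - 3 = -3 + 2*q)
(((-44 + A(1, -1)) - 8) - 78)**2 = (((-44 + (-3 + 2*1)) - 8) - 78)**2 = (((-44 + (-3 + 2)) - 8) - 78)**2 = (((-44 - 1) - 8) - 78)**2 = ((-45 - 8) - 78)**2 = (-53 - 78)**2 = (-131)**2 = 17161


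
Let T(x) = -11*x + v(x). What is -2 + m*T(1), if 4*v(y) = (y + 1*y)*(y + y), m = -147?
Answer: 1468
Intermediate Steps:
v(y) = y² (v(y) = ((y + 1*y)*(y + y))/4 = ((y + y)*(2*y))/4 = ((2*y)*(2*y))/4 = (4*y²)/4 = y²)
T(x) = x² - 11*x (T(x) = -11*x + x² = x² - 11*x)
-2 + m*T(1) = -2 - 147*(-11 + 1) = -2 - 147*(-10) = -2 + 1470 = 1468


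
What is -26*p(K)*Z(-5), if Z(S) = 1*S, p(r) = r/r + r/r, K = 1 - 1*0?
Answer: 260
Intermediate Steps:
K = 1 (K = 1 + 0 = 1)
p(r) = 2 (p(r) = 1 + 1 = 2)
Z(S) = S
-26*p(K)*Z(-5) = -52*(-5) = -26*(-10) = 260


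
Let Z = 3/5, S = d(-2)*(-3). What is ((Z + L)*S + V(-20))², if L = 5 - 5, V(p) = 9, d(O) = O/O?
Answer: 1296/25 ≈ 51.840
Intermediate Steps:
d(O) = 1
S = -3 (S = 1*(-3) = -3)
Z = ⅗ (Z = 3*(⅕) = ⅗ ≈ 0.60000)
L = 0
((Z + L)*S + V(-20))² = ((⅗ + 0)*(-3) + 9)² = ((⅗)*(-3) + 9)² = (-9/5 + 9)² = (36/5)² = 1296/25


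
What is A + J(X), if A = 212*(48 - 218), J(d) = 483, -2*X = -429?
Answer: -35557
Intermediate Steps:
X = 429/2 (X = -½*(-429) = 429/2 ≈ 214.50)
A = -36040 (A = 212*(-170) = -36040)
A + J(X) = -36040 + 483 = -35557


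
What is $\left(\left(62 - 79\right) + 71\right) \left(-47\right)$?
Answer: $-2538$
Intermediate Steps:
$\left(\left(62 - 79\right) + 71\right) \left(-47\right) = \left(-17 + 71\right) \left(-47\right) = 54 \left(-47\right) = -2538$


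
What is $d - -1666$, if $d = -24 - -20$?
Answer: $1662$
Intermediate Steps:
$d = -4$ ($d = -24 + 20 = -4$)
$d - -1666 = -4 - -1666 = -4 + 1666 = 1662$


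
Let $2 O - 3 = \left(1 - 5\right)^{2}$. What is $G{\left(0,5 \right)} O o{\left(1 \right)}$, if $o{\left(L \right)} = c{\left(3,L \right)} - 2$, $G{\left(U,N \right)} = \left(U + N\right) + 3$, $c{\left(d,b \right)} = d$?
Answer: $76$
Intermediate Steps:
$O = \frac{19}{2}$ ($O = \frac{3}{2} + \frac{\left(1 - 5\right)^{2}}{2} = \frac{3}{2} + \frac{\left(-4\right)^{2}}{2} = \frac{3}{2} + \frac{1}{2} \cdot 16 = \frac{3}{2} + 8 = \frac{19}{2} \approx 9.5$)
$G{\left(U,N \right)} = 3 + N + U$ ($G{\left(U,N \right)} = \left(N + U\right) + 3 = 3 + N + U$)
$o{\left(L \right)} = 1$ ($o{\left(L \right)} = 3 - 2 = 1$)
$G{\left(0,5 \right)} O o{\left(1 \right)} = \left(3 + 5 + 0\right) \frac{19}{2} \cdot 1 = 8 \cdot \frac{19}{2} \cdot 1 = 76 \cdot 1 = 76$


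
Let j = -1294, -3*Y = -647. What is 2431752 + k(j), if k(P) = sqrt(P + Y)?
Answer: 2431752 + I*sqrt(9705)/3 ≈ 2.4318e+6 + 32.838*I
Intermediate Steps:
Y = 647/3 (Y = -1/3*(-647) = 647/3 ≈ 215.67)
k(P) = sqrt(647/3 + P) (k(P) = sqrt(P + 647/3) = sqrt(647/3 + P))
2431752 + k(j) = 2431752 + sqrt(1941 + 9*(-1294))/3 = 2431752 + sqrt(1941 - 11646)/3 = 2431752 + sqrt(-9705)/3 = 2431752 + (I*sqrt(9705))/3 = 2431752 + I*sqrt(9705)/3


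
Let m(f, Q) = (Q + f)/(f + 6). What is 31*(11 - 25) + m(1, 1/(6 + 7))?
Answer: -5640/13 ≈ -433.85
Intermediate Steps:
m(f, Q) = (Q + f)/(6 + f)
31*(11 - 25) + m(1, 1/(6 + 7)) = 31*(11 - 25) + (1/(6 + 7) + 1)/(6 + 1) = 31*(-14) + (1/13 + 1)/7 = -434 + (1/13 + 1)/7 = -434 + (1/7)*(14/13) = -434 + 2/13 = -5640/13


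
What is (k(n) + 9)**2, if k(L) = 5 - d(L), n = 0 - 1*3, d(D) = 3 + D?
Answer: 196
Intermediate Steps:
n = -3 (n = 0 - 3 = -3)
k(L) = 2 - L (k(L) = 5 - (3 + L) = 5 + (-3 - L) = 2 - L)
(k(n) + 9)**2 = ((2 - 1*(-3)) + 9)**2 = ((2 + 3) + 9)**2 = (5 + 9)**2 = 14**2 = 196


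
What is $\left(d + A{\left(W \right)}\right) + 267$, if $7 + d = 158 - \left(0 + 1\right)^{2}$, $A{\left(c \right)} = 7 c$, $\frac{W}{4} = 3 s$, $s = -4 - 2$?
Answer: $-87$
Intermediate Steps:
$s = -6$
$W = -72$ ($W = 4 \cdot 3 \left(-6\right) = 4 \left(-18\right) = -72$)
$d = 150$ ($d = -7 + \left(158 - \left(0 + 1\right)^{2}\right) = -7 + \left(158 - 1^{2}\right) = -7 + \left(158 - 1\right) = -7 + 157 = 150$)
$\left(d + A{\left(W \right)}\right) + 267 = \left(150 + 7 \left(-72\right)\right) + 267 = \left(150 - 504\right) + 267 = -354 + 267 = -87$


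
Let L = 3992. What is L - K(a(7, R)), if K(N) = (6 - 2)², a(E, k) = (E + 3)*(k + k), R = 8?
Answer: 3976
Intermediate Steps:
a(E, k) = 2*k*(3 + E) (a(E, k) = (3 + E)*(2*k) = 2*k*(3 + E))
K(N) = 16 (K(N) = 4² = 16)
L - K(a(7, R)) = 3992 - 1*16 = 3992 - 16 = 3976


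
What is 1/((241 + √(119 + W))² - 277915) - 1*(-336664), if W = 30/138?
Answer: 358022582609955096/1063441837009 - 5543*√63066/12761302044108 ≈ 3.3666e+5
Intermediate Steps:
W = 5/23 (W = 30*(1/138) = 5/23 ≈ 0.21739)
1/((241 + √(119 + W))² - 277915) - 1*(-336664) = 1/((241 + √(119 + 5/23))² - 277915) - 1*(-336664) = 1/((241 + √(2742/23))² - 277915) + 336664 = 1/((241 + √63066/23)² - 277915) + 336664 = 1/(-277915 + (241 + √63066/23)²) + 336664 = 336664 + 1/(-277915 + (241 + √63066/23)²)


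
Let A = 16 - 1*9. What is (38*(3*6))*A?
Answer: 4788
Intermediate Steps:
A = 7 (A = 16 - 9 = 7)
(38*(3*6))*A = (38*(3*6))*7 = (38*18)*7 = 684*7 = 4788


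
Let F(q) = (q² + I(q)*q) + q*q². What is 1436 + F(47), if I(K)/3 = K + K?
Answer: 120722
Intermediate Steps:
I(K) = 6*K (I(K) = 3*(K + K) = 3*(2*K) = 6*K)
F(q) = q³ + 7*q² (F(q) = (q² + (6*q)*q) + q*q² = (q² + 6*q²) + q³ = 7*q² + q³ = q³ + 7*q²)
1436 + F(47) = 1436 + 47²*(7 + 47) = 1436 + 2209*54 = 1436 + 119286 = 120722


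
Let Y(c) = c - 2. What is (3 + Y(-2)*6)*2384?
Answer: -50064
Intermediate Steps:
Y(c) = -2 + c
(3 + Y(-2)*6)*2384 = (3 + (-2 - 2)*6)*2384 = (3 - 4*6)*2384 = (3 - 24)*2384 = -21*2384 = -50064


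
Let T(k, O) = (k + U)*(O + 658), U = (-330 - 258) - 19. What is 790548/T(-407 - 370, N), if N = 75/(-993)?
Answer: -21805949/25116486 ≈ -0.86819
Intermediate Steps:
U = -607 (U = -588 - 19 = -607)
N = -25/331 (N = 75*(-1/993) = -25/331 ≈ -0.075529)
T(k, O) = (-607 + k)*(658 + O) (T(k, O) = (k - 607)*(O + 658) = (-607 + k)*(658 + O))
790548/T(-407 - 370, N) = 790548/(-399406 - 607*(-25/331) + 658*(-407 - 370) - 25*(-407 - 370)/331) = 790548/(-399406 + 15175/331 + 658*(-777) - 25/331*(-777)) = 790548/(-399406 + 15175/331 - 511266 + 19425/331) = 790548/(-301397832/331) = 790548*(-331/301397832) = -21805949/25116486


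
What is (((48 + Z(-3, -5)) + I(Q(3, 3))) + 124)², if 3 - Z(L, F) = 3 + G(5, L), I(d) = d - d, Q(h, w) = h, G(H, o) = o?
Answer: 30625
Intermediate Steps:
I(d) = 0
Z(L, F) = -L (Z(L, F) = 3 - (3 + L) = 3 + (-3 - L) = -L)
(((48 + Z(-3, -5)) + I(Q(3, 3))) + 124)² = (((48 - 1*(-3)) + 0) + 124)² = (((48 + 3) + 0) + 124)² = ((51 + 0) + 124)² = (51 + 124)² = 175² = 30625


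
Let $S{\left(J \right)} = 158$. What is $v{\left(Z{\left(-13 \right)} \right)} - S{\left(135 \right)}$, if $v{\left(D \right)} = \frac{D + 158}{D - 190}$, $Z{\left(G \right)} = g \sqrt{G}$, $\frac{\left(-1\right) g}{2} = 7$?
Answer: $\frac{- 1099 \sqrt{13} + 15089 i}{- 95 i + 7 \sqrt{13}} \approx -158.71 + 0.45452 i$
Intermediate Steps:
$g = -14$ ($g = \left(-2\right) 7 = -14$)
$Z{\left(G \right)} = - 14 \sqrt{G}$
$v{\left(D \right)} = \frac{158 + D}{-190 + D}$
$v{\left(Z{\left(-13 \right)} \right)} - S{\left(135 \right)} = \frac{158 - 14 \sqrt{-13}}{-190 - 14 \sqrt{-13}} - 158 = \frac{158 - 14 i \sqrt{13}}{-190 - 14 i \sqrt{13}} - 158 = -158 + \frac{158 - 14 i \sqrt{13}}{-190 - 14 i \sqrt{13}}$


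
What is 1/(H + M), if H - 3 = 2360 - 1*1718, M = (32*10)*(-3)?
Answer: -1/315 ≈ -0.0031746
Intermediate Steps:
M = -960 (M = 320*(-3) = -960)
H = 645 (H = 3 + (2360 - 1*1718) = 3 + (2360 - 1718) = 3 + 642 = 645)
1/(H + M) = 1/(645 - 960) = 1/(-315) = -1/315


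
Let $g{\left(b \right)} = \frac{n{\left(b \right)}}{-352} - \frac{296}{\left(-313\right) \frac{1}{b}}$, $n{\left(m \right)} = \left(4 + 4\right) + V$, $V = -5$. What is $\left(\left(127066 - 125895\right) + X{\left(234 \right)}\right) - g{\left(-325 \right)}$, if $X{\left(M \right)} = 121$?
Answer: $\frac{176210731}{110176} \approx 1599.4$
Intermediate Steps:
$n{\left(m \right)} = 3$ ($n{\left(m \right)} = \left(4 + 4\right) - 5 = 8 - 5 = 3$)
$g{\left(b \right)} = - \frac{3}{352} + \frac{296 b}{313}$ ($g{\left(b \right)} = \frac{3}{-352} - \frac{296}{\left(-313\right) \frac{1}{b}} = 3 \left(- \frac{1}{352}\right) - 296 \left(- \frac{b}{313}\right) = - \frac{3}{352} + \frac{296 b}{313}$)
$\left(\left(127066 - 125895\right) + X{\left(234 \right)}\right) - g{\left(-325 \right)} = \left(\left(127066 - 125895\right) + 121\right) - \left(- \frac{3}{352} + \frac{296}{313} \left(-325\right)\right) = \left(1171 + 121\right) - \left(- \frac{3}{352} - \frac{96200}{313}\right) = 1292 - - \frac{33863339}{110176} = 1292 + \frac{33863339}{110176} = \frac{176210731}{110176}$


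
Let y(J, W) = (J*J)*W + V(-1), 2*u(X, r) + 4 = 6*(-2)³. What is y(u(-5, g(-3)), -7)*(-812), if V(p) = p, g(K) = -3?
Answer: 3843196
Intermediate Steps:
u(X, r) = -26 (u(X, r) = -2 + (6*(-2)³)/2 = -2 + (6*(-8))/2 = -2 + (½)*(-48) = -2 - 24 = -26)
y(J, W) = -1 + W*J² (y(J, W) = (J*J)*W - 1 = J²*W - 1 = W*J² - 1 = -1 + W*J²)
y(u(-5, g(-3)), -7)*(-812) = (-1 - 7*(-26)²)*(-812) = (-1 - 7*676)*(-812) = (-1 - 4732)*(-812) = -4733*(-812) = 3843196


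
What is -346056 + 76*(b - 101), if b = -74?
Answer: -359356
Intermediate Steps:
-346056 + 76*(b - 101) = -346056 + 76*(-74 - 101) = -346056 + 76*(-175) = -346056 - 13300 = -359356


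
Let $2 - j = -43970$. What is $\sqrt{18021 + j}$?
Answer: $\sqrt{61993} \approx 248.98$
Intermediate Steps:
$j = 43972$ ($j = 2 - -43970 = 2 + 43970 = 43972$)
$\sqrt{18021 + j} = \sqrt{18021 + 43972} = \sqrt{61993}$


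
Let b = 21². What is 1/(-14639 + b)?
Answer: -1/14198 ≈ -7.0432e-5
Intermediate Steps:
b = 441
1/(-14639 + b) = 1/(-14639 + 441) = 1/(-14198) = -1/14198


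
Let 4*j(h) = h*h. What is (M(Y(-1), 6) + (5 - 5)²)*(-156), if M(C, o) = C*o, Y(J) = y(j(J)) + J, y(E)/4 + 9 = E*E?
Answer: 34398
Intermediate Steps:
j(h) = h²/4 (j(h) = (h*h)/4 = h²/4)
y(E) = -36 + 4*E² (y(E) = -36 + 4*(E*E) = -36 + 4*E²)
Y(J) = -36 + J + J⁴/4 (Y(J) = (-36 + 4*(J²/4)²) + J = (-36 + 4*(J⁴/16)) + J = (-36 + J⁴/4) + J = -36 + J + J⁴/4)
(M(Y(-1), 6) + (5 - 5)²)*(-156) = ((-36 - 1 + (¼)*(-1)⁴)*6 + (5 - 5)²)*(-156) = ((-36 - 1 + (¼)*1)*6 + 0²)*(-156) = ((-36 - 1 + ¼)*6 + 0)*(-156) = (-147/4*6 + 0)*(-156) = (-441/2 + 0)*(-156) = -441/2*(-156) = 34398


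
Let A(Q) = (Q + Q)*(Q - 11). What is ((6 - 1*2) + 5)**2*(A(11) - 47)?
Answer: -3807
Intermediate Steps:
A(Q) = 2*Q*(-11 + Q) (A(Q) = (2*Q)*(-11 + Q) = 2*Q*(-11 + Q))
((6 - 1*2) + 5)**2*(A(11) - 47) = ((6 - 1*2) + 5)**2*(2*11*(-11 + 11) - 47) = ((6 - 2) + 5)**2*(2*11*0 - 47) = (4 + 5)**2*(0 - 47) = 9**2*(-47) = 81*(-47) = -3807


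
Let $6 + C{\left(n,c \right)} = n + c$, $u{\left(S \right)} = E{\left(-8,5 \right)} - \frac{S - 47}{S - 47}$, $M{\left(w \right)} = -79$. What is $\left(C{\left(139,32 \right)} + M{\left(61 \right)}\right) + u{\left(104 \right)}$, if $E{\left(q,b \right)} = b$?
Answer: $90$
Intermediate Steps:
$u{\left(S \right)} = 4$ ($u{\left(S \right)} = 5 - \frac{S - 47}{S - 47} = 5 - \frac{-47 + S}{-47 + S} = 5 - 1 = 4$)
$C{\left(n,c \right)} = -6 + c + n$ ($C{\left(n,c \right)} = -6 + \left(n + c\right) = -6 + \left(c + n\right) = -6 + c + n$)
$\left(C{\left(139,32 \right)} + M{\left(61 \right)}\right) + u{\left(104 \right)} = \left(\left(-6 + 32 + 139\right) - 79\right) + 4 = \left(165 - 79\right) + 4 = 86 + 4 = 90$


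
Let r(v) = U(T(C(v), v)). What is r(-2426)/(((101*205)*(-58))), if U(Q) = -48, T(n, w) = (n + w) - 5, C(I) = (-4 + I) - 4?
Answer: 24/600445 ≈ 3.9970e-5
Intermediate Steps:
C(I) = -8 + I
T(n, w) = -5 + n + w
r(v) = -48
r(-2426)/(((101*205)*(-58))) = -48/((101*205)*(-58)) = -48/(20705*(-58)) = -48/(-1200890) = -48*(-1/1200890) = 24/600445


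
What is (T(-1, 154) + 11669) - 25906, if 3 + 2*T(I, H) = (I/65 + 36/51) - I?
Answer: -31465217/2210 ≈ -14238.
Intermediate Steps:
T(I, H) = -39/34 - 32*I/65 (T(I, H) = -3/2 + ((I/65 + 36/51) - I)/2 = -3/2 + ((I*(1/65) + 36*(1/51)) - I)/2 = -3/2 + ((I/65 + 12/17) - I)/2 = -3/2 + ((12/17 + I/65) - I)/2 = -3/2 + (12/17 - 64*I/65)/2 = -3/2 + (6/17 - 32*I/65) = -39/34 - 32*I/65)
(T(-1, 154) + 11669) - 25906 = ((-39/34 - 32/65*(-1)) + 11669) - 25906 = ((-39/34 + 32/65) + 11669) - 25906 = (-1447/2210 + 11669) - 25906 = 25787043/2210 - 25906 = -31465217/2210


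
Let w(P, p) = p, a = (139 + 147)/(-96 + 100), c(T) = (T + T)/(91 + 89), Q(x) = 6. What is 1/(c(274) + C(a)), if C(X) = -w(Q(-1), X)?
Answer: -90/6161 ≈ -0.014608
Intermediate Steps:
c(T) = T/90 (c(T) = (2*T)/180 = (2*T)*(1/180) = T/90)
a = 143/2 (a = 286/4 = 286*(1/4) = 143/2 ≈ 71.500)
C(X) = -X
1/(c(274) + C(a)) = 1/((1/90)*274 - 1*143/2) = 1/(137/45 - 143/2) = 1/(-6161/90) = -90/6161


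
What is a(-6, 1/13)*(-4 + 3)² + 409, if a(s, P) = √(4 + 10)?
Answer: 409 + √14 ≈ 412.74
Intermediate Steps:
a(s, P) = √14
a(-6, 1/13)*(-4 + 3)² + 409 = √14*(-4 + 3)² + 409 = √14*(-1)² + 409 = √14*1 + 409 = √14 + 409 = 409 + √14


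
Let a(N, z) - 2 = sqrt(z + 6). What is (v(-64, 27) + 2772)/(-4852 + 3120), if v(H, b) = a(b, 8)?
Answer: -1387/866 - sqrt(14)/1732 ≈ -1.6038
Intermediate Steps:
a(N, z) = 2 + sqrt(6 + z) (a(N, z) = 2 + sqrt(z + 6) = 2 + sqrt(6 + z))
v(H, b) = 2 + sqrt(14) (v(H, b) = 2 + sqrt(6 + 8) = 2 + sqrt(14))
(v(-64, 27) + 2772)/(-4852 + 3120) = ((2 + sqrt(14)) + 2772)/(-4852 + 3120) = (2774 + sqrt(14))/(-1732) = (2774 + sqrt(14))*(-1/1732) = -1387/866 - sqrt(14)/1732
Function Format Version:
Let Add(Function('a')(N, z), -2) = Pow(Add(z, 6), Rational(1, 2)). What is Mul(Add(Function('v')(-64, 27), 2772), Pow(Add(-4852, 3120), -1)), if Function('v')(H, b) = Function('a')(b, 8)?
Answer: Add(Rational(-1387, 866), Mul(Rational(-1, 1732), Pow(14, Rational(1, 2)))) ≈ -1.6038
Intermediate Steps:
Function('a')(N, z) = Add(2, Pow(Add(6, z), Rational(1, 2))) (Function('a')(N, z) = Add(2, Pow(Add(z, 6), Rational(1, 2))) = Add(2, Pow(Add(6, z), Rational(1, 2))))
Function('v')(H, b) = Add(2, Pow(14, Rational(1, 2))) (Function('v')(H, b) = Add(2, Pow(Add(6, 8), Rational(1, 2))) = Add(2, Pow(14, Rational(1, 2))))
Mul(Add(Function('v')(-64, 27), 2772), Pow(Add(-4852, 3120), -1)) = Mul(Add(Add(2, Pow(14, Rational(1, 2))), 2772), Pow(Add(-4852, 3120), -1)) = Mul(Add(2774, Pow(14, Rational(1, 2))), Pow(-1732, -1)) = Mul(Add(2774, Pow(14, Rational(1, 2))), Rational(-1, 1732)) = Add(Rational(-1387, 866), Mul(Rational(-1, 1732), Pow(14, Rational(1, 2))))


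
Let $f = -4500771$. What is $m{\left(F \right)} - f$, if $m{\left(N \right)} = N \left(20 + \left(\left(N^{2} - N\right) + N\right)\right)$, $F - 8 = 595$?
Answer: $223769058$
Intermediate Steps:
$F = 603$ ($F = 8 + 595 = 603$)
$m{\left(N \right)} = N \left(20 + N^{2}\right)$
$m{\left(F \right)} - f = 603 \left(20 + 603^{2}\right) - -4500771 = 603 \left(20 + 363609\right) + 4500771 = 603 \cdot 363629 + 4500771 = 219268287 + 4500771 = 223769058$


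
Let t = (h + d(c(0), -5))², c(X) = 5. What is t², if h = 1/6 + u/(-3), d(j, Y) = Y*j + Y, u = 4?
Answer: 1222830961/1296 ≈ 9.4354e+5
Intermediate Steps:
d(j, Y) = Y + Y*j
h = -7/6 (h = 1/6 + 4/(-3) = 1*(⅙) + 4*(-⅓) = ⅙ - 4/3 = -7/6 ≈ -1.1667)
t = 34969/36 (t = (-7/6 - 5*(1 + 5))² = (-7/6 - 5*6)² = (-7/6 - 30)² = (-187/6)² = 34969/36 ≈ 971.36)
t² = (34969/36)² = 1222830961/1296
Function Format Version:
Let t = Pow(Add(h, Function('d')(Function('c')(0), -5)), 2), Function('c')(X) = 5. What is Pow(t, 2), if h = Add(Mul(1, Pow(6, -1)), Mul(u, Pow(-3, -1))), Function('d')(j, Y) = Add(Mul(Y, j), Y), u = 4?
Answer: Rational(1222830961, 1296) ≈ 9.4354e+5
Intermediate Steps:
Function('d')(j, Y) = Add(Y, Mul(Y, j))
h = Rational(-7, 6) (h = Add(Mul(1, Pow(6, -1)), Mul(4, Pow(-3, -1))) = Add(Mul(1, Rational(1, 6)), Mul(4, Rational(-1, 3))) = Add(Rational(1, 6), Rational(-4, 3)) = Rational(-7, 6) ≈ -1.1667)
t = Rational(34969, 36) (t = Pow(Add(Rational(-7, 6), Mul(-5, Add(1, 5))), 2) = Pow(Add(Rational(-7, 6), Mul(-5, 6)), 2) = Pow(Add(Rational(-7, 6), -30), 2) = Pow(Rational(-187, 6), 2) = Rational(34969, 36) ≈ 971.36)
Pow(t, 2) = Pow(Rational(34969, 36), 2) = Rational(1222830961, 1296)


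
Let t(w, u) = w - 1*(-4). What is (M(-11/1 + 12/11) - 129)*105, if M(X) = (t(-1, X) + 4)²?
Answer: -8400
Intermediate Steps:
t(w, u) = 4 + w (t(w, u) = w + 4 = 4 + w)
M(X) = 49 (M(X) = ((4 - 1) + 4)² = (3 + 4)² = 7² = 49)
(M(-11/1 + 12/11) - 129)*105 = (49 - 129)*105 = -80*105 = -8400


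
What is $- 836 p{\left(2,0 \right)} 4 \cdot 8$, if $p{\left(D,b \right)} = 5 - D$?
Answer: $-80256$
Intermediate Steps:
$- 836 p{\left(2,0 \right)} 4 \cdot 8 = - 836 \left(5 - 2\right) 4 \cdot 8 = - 836 \cdot 3 \cdot 4 \cdot 8 = - 836 \cdot 12 \cdot 8 = \left(-836\right) 96 = -80256$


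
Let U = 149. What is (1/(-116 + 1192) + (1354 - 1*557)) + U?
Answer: 1017897/1076 ≈ 946.00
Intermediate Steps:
(1/(-116 + 1192) + (1354 - 1*557)) + U = (1/(-116 + 1192) + (1354 - 1*557)) + 149 = (1/1076 + (1354 - 557)) + 149 = (1/1076 + 797) + 149 = 857573/1076 + 149 = 1017897/1076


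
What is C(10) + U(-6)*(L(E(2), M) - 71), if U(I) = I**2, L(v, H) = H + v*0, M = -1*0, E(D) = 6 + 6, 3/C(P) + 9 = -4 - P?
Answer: -58791/23 ≈ -2556.1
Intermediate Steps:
C(P) = 3/(-13 - P) (C(P) = 3/(-9 + (-4 - P)) = 3/(-13 - P))
E(D) = 12
M = 0
L(v, H) = H (L(v, H) = H + 0 = H)
C(10) + U(-6)*(L(E(2), M) - 71) = -3/(13 + 10) + (-6)**2*(0 - 71) = -3/23 + 36*(-71) = -3*1/23 - 2556 = -3/23 - 2556 = -58791/23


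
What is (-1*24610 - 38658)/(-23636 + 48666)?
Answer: -31634/12515 ≈ -2.5277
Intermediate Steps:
(-1*24610 - 38658)/(-23636 + 48666) = (-24610 - 38658)/25030 = -63268*1/25030 = -31634/12515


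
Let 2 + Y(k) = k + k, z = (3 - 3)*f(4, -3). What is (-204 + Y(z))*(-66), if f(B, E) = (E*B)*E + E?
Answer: 13596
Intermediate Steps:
f(B, E) = E + B*E² (f(B, E) = (B*E)*E + E = B*E² + E = E + B*E²)
z = 0 (z = (3 - 3)*(-3*(1 + 4*(-3))) = 0*(-3*(1 - 12)) = 0*(-3*(-11)) = 0*33 = 0)
Y(k) = -2 + 2*k (Y(k) = -2 + (k + k) = -2 + 2*k)
(-204 + Y(z))*(-66) = (-204 + (-2 + 2*0))*(-66) = (-204 + (-2 + 0))*(-66) = (-204 - 2)*(-66) = -206*(-66) = 13596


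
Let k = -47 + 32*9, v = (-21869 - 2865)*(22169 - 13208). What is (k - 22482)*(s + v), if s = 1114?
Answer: 4929501022660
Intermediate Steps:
v = -221641374 (v = -24734*8961 = -221641374)
k = 241 (k = -47 + 288 = 241)
(k - 22482)*(s + v) = (241 - 22482)*(1114 - 221641374) = -22241*(-221640260) = 4929501022660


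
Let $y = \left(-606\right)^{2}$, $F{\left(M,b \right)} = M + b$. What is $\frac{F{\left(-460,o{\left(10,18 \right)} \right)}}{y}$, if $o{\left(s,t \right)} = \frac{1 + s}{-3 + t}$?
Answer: $- \frac{6889}{5508540} \approx -0.0012506$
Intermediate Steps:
$o{\left(s,t \right)} = \frac{1 + s}{-3 + t}$
$y = 367236$
$\frac{F{\left(-460,o{\left(10,18 \right)} \right)}}{y} = \frac{-460 + \frac{1 + 10}{-3 + 18}}{367236} = \left(-460 + \frac{1}{15} \cdot 11\right) \frac{1}{367236} = \left(-460 + \frac{11}{15}\right) \frac{1}{367236} = \left(- \frac{6889}{15}\right) \frac{1}{367236} = - \frac{6889}{5508540}$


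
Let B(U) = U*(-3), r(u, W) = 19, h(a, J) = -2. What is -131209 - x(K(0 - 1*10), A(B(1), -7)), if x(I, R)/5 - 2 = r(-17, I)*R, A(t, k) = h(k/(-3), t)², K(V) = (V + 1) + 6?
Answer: -131599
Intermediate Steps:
K(V) = 7 + V (K(V) = (1 + V) + 6 = 7 + V)
B(U) = -3*U
A(t, k) = 4 (A(t, k) = (-2)² = 4)
x(I, R) = 10 + 95*R (x(I, R) = 10 + 5*(19*R) = 10 + 95*R)
-131209 - x(K(0 - 1*10), A(B(1), -7)) = -131209 - (10 + 95*4) = -131209 - (10 + 380) = -131209 - 1*390 = -131209 - 390 = -131599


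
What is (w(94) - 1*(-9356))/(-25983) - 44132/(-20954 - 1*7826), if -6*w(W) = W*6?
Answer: 220030349/186947685 ≈ 1.1770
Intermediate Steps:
w(W) = -W (w(W) = -W*6/6 = -W)
(w(94) - 1*(-9356))/(-25983) - 44132/(-20954 - 1*7826) = (-1*94 - 1*(-9356))/(-25983) - 44132/(-20954 - 1*7826) = (-94 + 9356)*(-1/25983) - 44132/(-20954 - 7826) = 9262*(-1/25983) - 44132/(-28780) = -9262/25983 - 44132*(-1/28780) = -9262/25983 + 11033/7195 = 220030349/186947685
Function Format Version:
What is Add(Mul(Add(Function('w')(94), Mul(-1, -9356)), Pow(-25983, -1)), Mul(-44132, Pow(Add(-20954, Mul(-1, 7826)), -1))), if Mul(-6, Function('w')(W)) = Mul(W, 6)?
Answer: Rational(220030349, 186947685) ≈ 1.1770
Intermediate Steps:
Function('w')(W) = Mul(-1, W) (Function('w')(W) = Mul(Rational(-1, 6), Mul(W, 6)) = Mul(Rational(-1, 6), Mul(6, W)) = Mul(-1, W))
Add(Mul(Add(Function('w')(94), Mul(-1, -9356)), Pow(-25983, -1)), Mul(-44132, Pow(Add(-20954, Mul(-1, 7826)), -1))) = Add(Mul(Add(Mul(-1, 94), Mul(-1, -9356)), Pow(-25983, -1)), Mul(-44132, Pow(Add(-20954, Mul(-1, 7826)), -1))) = Add(Mul(Add(-94, 9356), Rational(-1, 25983)), Mul(-44132, Pow(Add(-20954, -7826), -1))) = Add(Mul(9262, Rational(-1, 25983)), Mul(-44132, Pow(-28780, -1))) = Add(Rational(-9262, 25983), Mul(-44132, Rational(-1, 28780))) = Add(Rational(-9262, 25983), Rational(11033, 7195)) = Rational(220030349, 186947685)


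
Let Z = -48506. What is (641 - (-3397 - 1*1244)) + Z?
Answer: -43224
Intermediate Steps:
(641 - (-3397 - 1*1244)) + Z = (641 - (-3397 - 1*1244)) - 48506 = (641 - (-3397 - 1244)) - 48506 = (641 - 1*(-4641)) - 48506 = (641 + 4641) - 48506 = 5282 - 48506 = -43224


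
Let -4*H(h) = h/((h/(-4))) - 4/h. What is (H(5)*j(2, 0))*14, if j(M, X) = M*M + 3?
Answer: 588/5 ≈ 117.60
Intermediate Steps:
j(M, X) = 3 + M² (j(M, X) = M² + 3 = 3 + M²)
H(h) = 1 + 1/h (H(h) = -(h/((h/(-4))) - 4/h)/4 = -(h/((h*(-¼))) - 4/h)/4 = -(h/((-h/4)) - 4/h)/4 = -(h*(-4/h) - 4/h)/4 = -(-4 - 4/h)/4 = 1 + 1/h)
(H(5)*j(2, 0))*14 = (((1 + 5)/5)*(3 + 2²))*14 = (((⅕)*6)*(3 + 4))*14 = ((6/5)*7)*14 = (42/5)*14 = 588/5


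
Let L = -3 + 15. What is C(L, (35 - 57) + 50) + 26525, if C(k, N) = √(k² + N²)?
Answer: 26525 + 4*√58 ≈ 26555.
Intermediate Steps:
L = 12
C(k, N) = √(N² + k²)
C(L, (35 - 57) + 50) + 26525 = √(((35 - 57) + 50)² + 12²) + 26525 = √((-22 + 50)² + 144) + 26525 = √(28² + 144) + 26525 = √(784 + 144) + 26525 = √928 + 26525 = 4*√58 + 26525 = 26525 + 4*√58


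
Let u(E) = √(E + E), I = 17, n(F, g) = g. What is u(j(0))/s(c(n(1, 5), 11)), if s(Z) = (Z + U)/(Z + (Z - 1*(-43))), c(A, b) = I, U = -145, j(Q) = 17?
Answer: -77*√34/128 ≈ -3.5077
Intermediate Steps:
c(A, b) = 17
s(Z) = (-145 + Z)/(43 + 2*Z) (s(Z) = (Z - 145)/(Z + (Z - 1*(-43))) = (-145 + Z)/(Z + (Z + 43)) = (-145 + Z)/(Z + (43 + Z)) = (-145 + Z)/(43 + 2*Z))
u(E) = √2*√E (u(E) = √(2*E) = √2*√E)
u(j(0))/s(c(n(1, 5), 11)) = (√2*√17)/(((-145 + 17)/(43 + 2*17))) = √34/((-128/(43 + 34))) = √34/((-128/77)) = √34/(((1/77)*(-128))) = √34/(-128/77) = √34*(-77/128) = -77*√34/128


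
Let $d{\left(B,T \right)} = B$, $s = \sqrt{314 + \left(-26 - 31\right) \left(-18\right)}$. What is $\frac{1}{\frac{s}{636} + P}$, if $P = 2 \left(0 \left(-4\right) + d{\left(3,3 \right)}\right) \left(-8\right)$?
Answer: $- \frac{4853952}{232989361} - \frac{318 \sqrt{335}}{232989361} \approx -0.020858$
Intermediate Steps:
$s = 2 \sqrt{335}$ ($s = \sqrt{314 - -1026} = \sqrt{314 + 1026} = \sqrt{1340} = 2 \sqrt{335} \approx 36.606$)
$P = -48$ ($P = 2 \left(0 \left(-4\right) + 3\right) \left(-8\right) = 2 \left(0 + 3\right) \left(-8\right) = 2 \cdot 3 \left(-8\right) = 6 \left(-8\right) = -48$)
$\frac{1}{\frac{s}{636} + P} = \frac{1}{\frac{2 \sqrt{335}}{636} - 48} = \frac{1}{2 \sqrt{335} \cdot \frac{1}{636} - 48} = \frac{1}{\frac{\sqrt{335}}{318} - 48} = \frac{1}{-48 + \frac{\sqrt{335}}{318}}$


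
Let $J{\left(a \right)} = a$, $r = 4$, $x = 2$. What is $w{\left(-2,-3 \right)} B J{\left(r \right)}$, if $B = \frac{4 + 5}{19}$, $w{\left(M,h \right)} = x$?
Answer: $\frac{72}{19} \approx 3.7895$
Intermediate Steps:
$w{\left(M,h \right)} = 2$
$B = \frac{9}{19}$ ($B = 9 \cdot \frac{1}{19} = \frac{9}{19} \approx 0.47368$)
$w{\left(-2,-3 \right)} B J{\left(r \right)} = 2 \cdot \frac{9}{19} \cdot 4 = \frac{18}{19} \cdot 4 = \frac{72}{19}$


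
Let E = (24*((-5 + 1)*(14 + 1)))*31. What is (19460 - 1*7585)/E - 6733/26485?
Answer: -123014099/236458080 ≈ -0.52024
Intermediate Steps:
E = -44640 (E = (24*(-4*15))*31 = (24*(-60))*31 = -1440*31 = -44640)
(19460 - 1*7585)/E - 6733/26485 = (19460 - 1*7585)/(-44640) - 6733/26485 = (19460 - 7585)*(-1/44640) - 6733*1/26485 = 11875*(-1/44640) - 6733/26485 = -2375/8928 - 6733/26485 = -123014099/236458080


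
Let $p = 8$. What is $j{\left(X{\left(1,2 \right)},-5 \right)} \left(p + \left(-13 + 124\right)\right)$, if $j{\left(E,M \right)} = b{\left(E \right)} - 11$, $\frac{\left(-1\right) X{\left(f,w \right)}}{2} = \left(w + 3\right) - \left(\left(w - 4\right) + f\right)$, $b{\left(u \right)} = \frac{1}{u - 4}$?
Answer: $- \frac{21063}{16} \approx -1316.4$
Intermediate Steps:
$b{\left(u \right)} = \frac{1}{-4 + u}$
$X{\left(f,w \right)} = -14 + 2 f$ ($X{\left(f,w \right)} = - 2 \left(\left(w + 3\right) - \left(\left(w - 4\right) + f\right)\right) = - 2 \left(\left(3 + w\right) - \left(\left(-4 + w\right) + f\right)\right) = - 2 \left(\left(3 + w\right) - \left(-4 + f + w\right)\right) = - 2 \left(7 - f\right) = -14 + 2 f$)
$j{\left(E,M \right)} = -11 + \frac{1}{-4 + E}$ ($j{\left(E,M \right)} = \frac{1}{-4 + E} - 11 = -11 + \frac{1}{-4 + E}$)
$j{\left(X{\left(1,2 \right)},-5 \right)} \left(p + \left(-13 + 124\right)\right) = \frac{45 - 11 \left(-14 + 2 \cdot 1\right)}{-4 + \left(-14 + 2 \cdot 1\right)} \left(8 + \left(-13 + 124\right)\right) = \frac{45 - 11 \left(-14 + 2\right)}{-4 + \left(-14 + 2\right)} \left(8 + 111\right) = \frac{45 - -132}{-4 - 12} \cdot 119 = \frac{45 + 132}{-16} \cdot 119 = \left(- \frac{1}{16}\right) 177 \cdot 119 = \left(- \frac{177}{16}\right) 119 = - \frac{21063}{16}$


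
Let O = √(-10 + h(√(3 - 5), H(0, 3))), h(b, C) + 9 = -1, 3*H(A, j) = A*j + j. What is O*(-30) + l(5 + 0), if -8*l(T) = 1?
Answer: -⅛ - 60*I*√5 ≈ -0.125 - 134.16*I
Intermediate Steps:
H(A, j) = j/3 + A*j/3 (H(A, j) = (A*j + j)/3 = (j + A*j)/3 = j/3 + A*j/3)
h(b, C) = -10 (h(b, C) = -9 - 1 = -10)
l(T) = -⅛ (l(T) = -⅛*1 = -⅛)
O = 2*I*√5 (O = √(-10 - 10) = √(-20) = 2*I*√5 ≈ 4.4721*I)
O*(-30) + l(5 + 0) = (2*I*√5)*(-30) - ⅛ = -60*I*√5 - ⅛ = -⅛ - 60*I*√5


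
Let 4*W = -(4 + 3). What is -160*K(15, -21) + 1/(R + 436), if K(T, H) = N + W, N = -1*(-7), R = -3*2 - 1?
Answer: -360359/429 ≈ -840.00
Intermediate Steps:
R = -7 (R = -6 - 1 = -7)
W = -7/4 (W = (-(4 + 3))/4 = (-1*7)/4 = (1/4)*(-7) = -7/4 ≈ -1.7500)
N = 7
K(T, H) = 21/4 (K(T, H) = 7 - 7/4 = 21/4)
-160*K(15, -21) + 1/(R + 436) = -160*21/4 + 1/(-7 + 436) = -840 + 1/429 = -360359/429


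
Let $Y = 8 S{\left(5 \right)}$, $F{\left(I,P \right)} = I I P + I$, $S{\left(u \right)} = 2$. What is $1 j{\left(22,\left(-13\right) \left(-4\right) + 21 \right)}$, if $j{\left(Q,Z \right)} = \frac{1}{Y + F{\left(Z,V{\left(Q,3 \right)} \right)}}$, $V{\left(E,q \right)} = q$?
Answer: $\frac{1}{16076} \approx 6.2205 \cdot 10^{-5}$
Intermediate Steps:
$F{\left(I,P \right)} = I + P I^{2}$ ($F{\left(I,P \right)} = I^{2} P + I = P I^{2} + I = I + P I^{2}$)
$Y = 16$ ($Y = 8 \cdot 2 = 16$)
$j{\left(Q,Z \right)} = \frac{1}{16 + Z \left(1 + 3 Z\right)}$ ($j{\left(Q,Z \right)} = \frac{1}{16 + Z \left(1 + Z 3\right)} = \frac{1}{16 + Z \left(1 + 3 Z\right)}$)
$1 j{\left(22,\left(-13\right) \left(-4\right) + 21 \right)} = 1 \frac{1}{16 + \left(\left(-13\right) \left(-4\right) + 21\right) \left(1 + 3 \left(\left(-13\right) \left(-4\right) + 21\right)\right)} = 1 \frac{1}{16 + \left(52 + 21\right) \left(1 + 3 \left(52 + 21\right)\right)} = 1 \frac{1}{16 + 73 \left(1 + 3 \cdot 73\right)} = 1 \frac{1}{16 + 73 \left(1 + 219\right)} = 1 \frac{1}{16 + 73 \cdot 220} = 1 \frac{1}{16 + 16060} = 1 \cdot \frac{1}{16076} = \frac{1}{16076}$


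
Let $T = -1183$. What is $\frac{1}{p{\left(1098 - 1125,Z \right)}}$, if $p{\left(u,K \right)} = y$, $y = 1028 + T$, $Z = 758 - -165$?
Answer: $- \frac{1}{155} \approx -0.0064516$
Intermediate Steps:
$Z = 923$ ($Z = 758 + 165 = 923$)
$y = -155$ ($y = 1028 - 1183 = -155$)
$p{\left(u,K \right)} = -155$
$\frac{1}{p{\left(1098 - 1125,Z \right)}} = \frac{1}{-155} = - \frac{1}{155}$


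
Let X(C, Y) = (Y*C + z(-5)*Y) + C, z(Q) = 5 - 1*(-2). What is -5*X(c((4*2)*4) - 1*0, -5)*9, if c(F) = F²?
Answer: 185895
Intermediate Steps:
z(Q) = 7 (z(Q) = 5 + 2 = 7)
X(C, Y) = C + 7*Y + C*Y (X(C, Y) = (Y*C + 7*Y) + C = (C*Y + 7*Y) + C = (7*Y + C*Y) + C = C + 7*Y + C*Y)
-5*X(c((4*2)*4) - 1*0, -5)*9 = -5*((((4*2)*4)² - 1*0) + 7*(-5) + (((4*2)*4)² - 1*0)*(-5))*9 = -5*(((8*4)² + 0) - 35 + ((8*4)² + 0)*(-5))*9 = -5*((32² + 0) - 35 + (32² + 0)*(-5))*9 = -5*((1024 + 0) - 35 + (1024 + 0)*(-5))*9 = -5*(1024 - 35 + 1024*(-5))*9 = -5*(1024 - 35 - 5120)*9 = -5*(-4131)*9 = 20655*9 = 185895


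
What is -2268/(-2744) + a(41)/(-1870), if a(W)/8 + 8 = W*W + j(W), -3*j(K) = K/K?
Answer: -1739851/274890 ≈ -6.3293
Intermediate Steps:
j(K) = -⅓ (j(K) = -K/(3*K) = -⅓*1 = -⅓)
a(W) = -200/3 + 8*W² (a(W) = -64 + 8*(W*W - ⅓) = -64 + 8*(W² - ⅓) = -64 + 8*(-⅓ + W²) = -64 + (-8/3 + 8*W²) = -200/3 + 8*W²)
-2268/(-2744) + a(41)/(-1870) = -2268/(-2744) + (-200/3 + 8*41²)/(-1870) = -2268*(-1/2744) + (-200/3 + 8*1681)*(-1/1870) = 81/98 + (-200/3 + 13448)*(-1/1870) = 81/98 + (40144/3)*(-1/1870) = 81/98 - 20072/2805 = -1739851/274890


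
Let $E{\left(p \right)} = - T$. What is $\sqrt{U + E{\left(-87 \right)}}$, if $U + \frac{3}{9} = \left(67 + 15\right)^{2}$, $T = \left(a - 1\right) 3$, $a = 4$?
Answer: $\frac{4 \sqrt{3777}}{3} \approx 81.943$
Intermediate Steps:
$T = 9$ ($T = \left(4 - 1\right) 3 = 3 \cdot 3 = 9$)
$U = \frac{20171}{3}$ ($U = - \frac{1}{3} + \left(67 + 15\right)^{2} = - \frac{1}{3} + 82^{2} = - \frac{1}{3} + 6724 = \frac{20171}{3} \approx 6723.7$)
$E{\left(p \right)} = -9$ ($E{\left(p \right)} = \left(-1\right) 9 = -9$)
$\sqrt{U + E{\left(-87 \right)}} = \sqrt{\frac{20171}{3} - 9} = \sqrt{\frac{20144}{3}} = \frac{4 \sqrt{3777}}{3}$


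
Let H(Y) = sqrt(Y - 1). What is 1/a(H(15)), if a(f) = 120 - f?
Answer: 60/7193 + sqrt(14)/14386 ≈ 0.0086015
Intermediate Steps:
H(Y) = sqrt(-1 + Y)
1/a(H(15)) = 1/(120 - sqrt(-1 + 15)) = 1/(120 - sqrt(14))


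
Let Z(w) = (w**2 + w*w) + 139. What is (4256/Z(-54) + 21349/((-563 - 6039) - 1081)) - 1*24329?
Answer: -159456049504/6553599 ≈ -24331.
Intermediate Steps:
Z(w) = 139 + 2*w**2 (Z(w) = (w**2 + w**2) + 139 = 2*w**2 + 139 = 139 + 2*w**2)
(4256/Z(-54) + 21349/((-563 - 6039) - 1081)) - 1*24329 = (4256/(139 + 2*(-54)**2) + 21349/((-563 - 6039) - 1081)) - 1*24329 = (4256/(139 + 2*2916) + 21349/(-6602 - 1081)) - 24329 = (4256/(139 + 5832) + 21349/(-7683)) - 24329 = (4256/5971 + 21349*(-1/7683)) - 24329 = (4256*(1/5971) - 21349/7683) - 24329 = (608/853 - 21349/7683) - 24329 = -13539433/6553599 - 24329 = -159456049504/6553599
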